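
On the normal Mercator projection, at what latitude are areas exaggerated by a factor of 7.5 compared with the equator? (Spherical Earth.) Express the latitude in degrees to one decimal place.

68.6°

Mercator areal scale is sec²φ.
sec²φ = 7.5  ⇒  cos²φ = 0.1333  ⇒  cos φ = 0.3651.
φ = arccos(0.3651) ≈ 68.6°.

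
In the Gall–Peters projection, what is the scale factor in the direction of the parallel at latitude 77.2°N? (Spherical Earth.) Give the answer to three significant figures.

Gall–Peters is a cylindrical equal-area projection with standard parallels at ±45°. Cylindrical equal-area (φ₀ = 45°): h = cos φ / cos 45° along meridians, k = cos 45° / cos φ along parallels; h·k = 1.
k = cos 45° / cos 77.2° = 0.7071/0.2215 = 3.192.

3.19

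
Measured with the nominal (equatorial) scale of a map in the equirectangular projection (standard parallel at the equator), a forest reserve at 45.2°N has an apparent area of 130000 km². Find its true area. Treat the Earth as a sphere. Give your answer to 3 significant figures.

Plate carrée maps x = Rλ, y = Rφ. The meridian scale is h = 1 and the parallel scale is k = 1/cos φ = sec φ.
Areal scale = h·k = 1 × sec φ; at 45.2°, h = 1.000, k = 1.419, so h·k = 1.419.
True area = apparent / (areal scale) = 130000 / 1.419 ≈ 91600 km².

91600 km²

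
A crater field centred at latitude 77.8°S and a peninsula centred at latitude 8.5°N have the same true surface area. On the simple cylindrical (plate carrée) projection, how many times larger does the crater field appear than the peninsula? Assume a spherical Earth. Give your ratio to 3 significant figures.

In the plate carrée (x = Rλ, y = Rφ), meridians are true-scale (h = 1) and parallels are stretched by k = sec φ.
Areal scale at 77.8°: h·k = 1.000 × 4.732 = 4.732.
Areal scale at 8.5°: h·k = 1.000 × 1.011 = 1.011.
Ratio = 4.732/1.011 ≈ 4.68.

4.68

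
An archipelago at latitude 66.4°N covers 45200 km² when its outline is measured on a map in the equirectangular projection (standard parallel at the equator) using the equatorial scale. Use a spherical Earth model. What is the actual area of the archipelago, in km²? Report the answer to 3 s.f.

18100 km²

For the equirectangular projection with φ₀ = 0 (plate carrée), h = 1 along meridians and k = sec φ along parallels.
Areal scale = h·k = 1 × sec φ; at 66.4°, h = 1.000, k = 2.498, so h·k = 2.498.
True area = apparent / (areal scale) = 45200 / 2.498 ≈ 18100 km².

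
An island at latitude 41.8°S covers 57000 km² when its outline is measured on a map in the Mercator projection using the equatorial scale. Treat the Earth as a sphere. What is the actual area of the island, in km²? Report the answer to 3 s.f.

31700 km²

For Mercator, h = k = sec φ (a conformal cylindrical projection has a single point scale, 1/cos φ).
Areal scale = k² = sec²φ = 1/cos²(41.8°) = 1/0.7455² = 1.799.
True area = apparent / (areal scale) = 57000 / 1.799 ≈ 31700 km².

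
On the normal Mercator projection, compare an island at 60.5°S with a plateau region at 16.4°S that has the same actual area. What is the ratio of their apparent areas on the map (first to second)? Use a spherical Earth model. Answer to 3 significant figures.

Mercator is conformal with k = sec φ, so areal scale = k² = sec²φ.
At 60.5°: sec²(60.5°) = 1/0.4924² = 4.124.
At 16.4°: sec²(16.4°) = 1/0.9593² = 1.087.
Ratio = 4.124/1.087 = cos²(16.4°)/cos²(60.5°) ≈ 3.80.

3.80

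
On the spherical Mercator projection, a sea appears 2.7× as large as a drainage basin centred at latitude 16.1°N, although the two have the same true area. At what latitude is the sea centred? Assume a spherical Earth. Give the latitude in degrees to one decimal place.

For equal true areas on Mercator, apparent areas scale as sec²φ, so the ratio is cos²φ₂ / cos²φ₁.
cos²φ₂ / cos²φ₁ = 2.7  ⇒  cos φ₁ = cos 16.1° / √2.7 = 0.9608/1.643 = 0.5847.
φ₁ = arccos(0.5847) ≈ 54.2°.

54.2°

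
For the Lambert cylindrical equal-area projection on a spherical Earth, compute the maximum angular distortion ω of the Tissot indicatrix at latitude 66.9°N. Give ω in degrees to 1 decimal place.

94.3°

The Lambert cylindrical equal-area projection is the cylindrical equal-area projection with its standard parallel at the equator (φ₀ = 0). For cylindrical equal-area with standard parallel φ₀, h = cos φ / cos φ₀ and k = cos φ₀ / cos φ, so h·k = 1.
At 66.9°: h = 0.3923, k = 2.549; principal scales a = 2.549, b = 0.3923.
sin(ω/2) = (a − b)/(a + b) = 2.156/2.941 = 0.7332, so ω = 2 arcsin(0.7332) ≈ 94.3°.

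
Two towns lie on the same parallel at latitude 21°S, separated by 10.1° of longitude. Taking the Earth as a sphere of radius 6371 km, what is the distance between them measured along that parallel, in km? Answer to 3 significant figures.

1050 km

Arc length along a parallel = R cos φ · Δλ (with Δλ in radians).
= 6371 × cos 21° × (10.1° × π/180) = 6371 × 0.9336 × 0.1763 ≈ 1050 km.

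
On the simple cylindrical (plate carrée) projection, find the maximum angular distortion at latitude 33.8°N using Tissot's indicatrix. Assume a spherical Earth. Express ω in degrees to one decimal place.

In the plate carrée (x = Rλ, y = Rφ), meridians are true-scale (h = 1) and parallels are stretched by k = sec φ.
At 33.8°: h = 1.000, k = 1.203; principal scales a = 1.203, b = 1.000.
sin(ω/2) = (a − b)/(a + b) = 0.2034/2.203 = 0.09231, so ω = 2 arcsin(0.09231) ≈ 10.6°.

10.6°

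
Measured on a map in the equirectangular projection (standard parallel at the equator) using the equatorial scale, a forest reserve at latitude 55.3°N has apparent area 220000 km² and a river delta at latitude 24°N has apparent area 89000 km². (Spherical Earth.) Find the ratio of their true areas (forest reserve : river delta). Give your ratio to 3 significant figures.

1.54

Plate carrée has h = 1 and k = sec φ, giving areal scale sec φ; true area = (apparent area) · cos φ.
True area of forest reserve: 220000 × cos(55.3°) = 220000 × 0.5693 = 125200 km².
True area of river delta: 89000 × cos(24°) = 89000 × 0.9135 = 81310 km².
Ratio = 125200 / 81310 ≈ 1.54.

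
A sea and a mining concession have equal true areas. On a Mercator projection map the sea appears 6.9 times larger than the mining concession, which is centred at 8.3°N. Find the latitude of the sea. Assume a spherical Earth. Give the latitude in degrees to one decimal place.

Mercator areal scale is sec²φ, so apparent-area ratio = sec²φ₁ / sec²φ₂ = cos²φ₂ / cos²φ₁.
cos²φ₂ / cos²φ₁ = 6.9  ⇒  cos φ₁ = cos 8.3° / √6.9 = 0.9895/2.627 = 0.3767.
φ₁ = arccos(0.3767) ≈ 67.9°.

67.9°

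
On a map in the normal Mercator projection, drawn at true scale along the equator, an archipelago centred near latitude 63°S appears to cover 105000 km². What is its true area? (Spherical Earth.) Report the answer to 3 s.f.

21600 km²

The Mercator projection is conformal; its linear scale factor is the same in every direction and equals sec φ = 1/cos φ.
Areal scale = k² = sec²φ = 1/cos²(63°) = 1/0.4540² = 4.852.
True area = apparent / (areal scale) = 105000 / 4.852 ≈ 21600 km².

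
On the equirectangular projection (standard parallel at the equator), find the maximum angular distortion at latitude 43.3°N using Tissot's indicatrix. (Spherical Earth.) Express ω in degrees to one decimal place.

18.1°

In the plate carrée (x = Rλ, y = Rφ), meridians are true-scale (h = 1) and parallels are stretched by k = sec φ.
At 43.3°: h = 1.000, k = 1.374; principal scales a = 1.374, b = 1.000.
sin(ω/2) = (a − b)/(a + b) = 0.3741/2.374 = 0.1576, so ω = 2 arcsin(0.1576) ≈ 18.1°.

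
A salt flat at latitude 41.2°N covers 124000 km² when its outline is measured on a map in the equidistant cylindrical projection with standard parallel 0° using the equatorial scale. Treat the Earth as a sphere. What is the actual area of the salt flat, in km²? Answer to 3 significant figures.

In the plate carrée (x = Rλ, y = Rφ), meridians are true-scale (h = 1) and parallels are stretched by k = sec φ.
Areal scale = h·k = 1 × sec φ; at 41.2°, h = 1.000, k = 1.329, so h·k = 1.329.
True area = apparent / (areal scale) = 124000 / 1.329 ≈ 93300 km².

93300 km²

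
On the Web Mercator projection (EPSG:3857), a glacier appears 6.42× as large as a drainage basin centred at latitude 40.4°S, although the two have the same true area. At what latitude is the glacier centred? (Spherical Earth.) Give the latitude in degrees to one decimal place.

72.5°

For equal true areas on Mercator, apparent areas scale as sec²φ, so the ratio is cos²φ₂ / cos²φ₁.
cos²φ₂ / cos²φ₁ = 6.42  ⇒  cos φ₁ = cos 40.4° / √6.42 = 0.7615/2.534 = 0.3006.
φ₁ = arccos(0.3006) ≈ 72.5°.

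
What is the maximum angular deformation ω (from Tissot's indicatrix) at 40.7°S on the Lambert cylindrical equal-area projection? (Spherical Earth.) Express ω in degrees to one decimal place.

The Lambert cylindrical equal-area projection is the cylindrical equal-area projection with its standard parallel at the equator (φ₀ = 0). Cylindrical equal-area (φ₀ = 0°): h = cos φ / cos 0° along meridians, k = cos 0° / cos φ along parallels; h·k = 1.
At 40.7°: h = 0.7581, k = 1.319; principal scales a = 1.319, b = 0.7581.
sin(ω/2) = (a − b)/(a + b) = 0.5609/2.077 = 0.2700, so ω = 2 arcsin(0.2700) ≈ 31.3°.

31.3°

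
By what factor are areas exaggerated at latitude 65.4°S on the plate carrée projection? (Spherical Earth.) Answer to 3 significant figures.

2.40

Plate carrée maps x = Rλ, y = Rφ. The meridian scale is h = 1 and the parallel scale is k = 1/cos φ = sec φ.
Areal scale = h·k = 1 × sec φ; at 65.4°, h = 1.000, k = 2.402, so h·k = 2.402.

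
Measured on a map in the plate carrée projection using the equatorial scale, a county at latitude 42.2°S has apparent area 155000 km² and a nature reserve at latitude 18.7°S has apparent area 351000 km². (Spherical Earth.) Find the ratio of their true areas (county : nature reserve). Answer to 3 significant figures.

0.345

Plate carrée has h = 1 and k = sec φ, giving areal scale sec φ; true area = (apparent area) · cos φ.
True area of county: 155000 × cos(42.2°) = 155000 × 0.7408 = 114800 km².
True area of nature reserve: 351000 × cos(18.7°) = 351000 × 0.9472 = 332500 km².
Ratio = 114800 / 332500 ≈ 0.345.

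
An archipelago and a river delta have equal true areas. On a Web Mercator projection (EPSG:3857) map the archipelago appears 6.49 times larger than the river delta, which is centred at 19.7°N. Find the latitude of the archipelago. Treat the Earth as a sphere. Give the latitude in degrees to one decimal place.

Mercator areal scale is sec²φ, so apparent-area ratio = sec²φ₁ / sec²φ₂ = cos²φ₂ / cos²φ₁.
cos²φ₂ / cos²φ₁ = 6.49  ⇒  cos φ₁ = cos 19.7° / √6.49 = 0.9415/2.548 = 0.3696.
φ₁ = arccos(0.3696) ≈ 68.3°.

68.3°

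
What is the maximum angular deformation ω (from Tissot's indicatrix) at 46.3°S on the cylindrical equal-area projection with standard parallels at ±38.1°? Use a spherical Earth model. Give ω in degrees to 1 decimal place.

A cylindrical equal-area projection with standard parallel φ₀ has meridian scale h = cos φ / cos φ₀ and parallel scale k = cos φ₀ / cos φ (so areas are preserved, h·k = 1).
At 46.3°: h = 0.8779, k = 1.139; principal scales a = 1.139, b = 0.8779.
sin(ω/2) = (a − b)/(a + b) = 0.2611/2.017 = 0.1294, so ω = 2 arcsin(0.1294) ≈ 14.9°.

14.9°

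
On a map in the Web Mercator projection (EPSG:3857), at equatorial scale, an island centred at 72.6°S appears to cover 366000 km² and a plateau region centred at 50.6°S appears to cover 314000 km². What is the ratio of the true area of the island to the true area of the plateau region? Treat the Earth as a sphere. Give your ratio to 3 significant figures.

0.259

Since Mercator area scale is 1/cos²φ, the true area equals the apparent area multiplied by cos²φ.
True area of island: 366000 × cos²(72.6°) = 366000 × 0.08943 = 32730 km².
True area of plateau region: 314000 × cos²(50.6°) = 314000 × 0.4029 = 126500 km².
Ratio = 32730 / 126500 ≈ 0.259.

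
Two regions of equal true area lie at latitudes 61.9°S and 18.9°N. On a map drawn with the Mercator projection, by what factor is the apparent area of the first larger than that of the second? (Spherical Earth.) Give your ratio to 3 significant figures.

4.03

On Mercator, area is exaggerated by sec²φ = 1/cos²φ.
At 61.9°: sec²(61.9°) = 1/0.4710² = 4.508.
At 18.9°: sec²(18.9°) = 1/0.9461² = 1.117.
Ratio = 4.508/1.117 = cos²(18.9°)/cos²(61.9°) ≈ 4.03.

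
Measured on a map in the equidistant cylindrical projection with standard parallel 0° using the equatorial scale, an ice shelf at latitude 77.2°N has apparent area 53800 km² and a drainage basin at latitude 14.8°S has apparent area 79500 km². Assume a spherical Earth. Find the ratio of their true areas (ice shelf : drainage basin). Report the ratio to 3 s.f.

0.155

Plate carrée has h = 1 and k = sec φ, giving areal scale sec φ; true area = (apparent area) · cos φ.
True area of ice shelf: 53800 × cos(77.2°) = 53800 × 0.2215 = 11920 km².
True area of drainage basin: 79500 × cos(14.8°) = 79500 × 0.9668 = 76860 km².
Ratio = 11920 / 76860 ≈ 0.155.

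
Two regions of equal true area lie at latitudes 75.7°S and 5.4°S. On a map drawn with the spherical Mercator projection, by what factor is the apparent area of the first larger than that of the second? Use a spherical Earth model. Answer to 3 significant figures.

16.2

Mercator areal scale is sec²φ.
At 75.7°: sec²(75.7°) = 1/0.2470² = 16.39.
At 5.4°: sec²(5.4°) = 1/0.9956² = 1.009.
Ratio = 16.39/1.009 = cos²(5.4°)/cos²(75.7°) ≈ 16.2.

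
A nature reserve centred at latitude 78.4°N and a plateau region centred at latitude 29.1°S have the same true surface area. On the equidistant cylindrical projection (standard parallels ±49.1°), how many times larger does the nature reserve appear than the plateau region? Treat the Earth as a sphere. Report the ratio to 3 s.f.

4.35

In the equirectangular projection with standard parallel φ₀ = 49.1° (x = Rλ cos φ₀, y = Rφ), meridians are true-scale (h = 1) and the parallel scale is k = cos φ₀ / cos φ.
Areal scale at 78.4°: h·k = 1.000 × 3.256 = 3.256.
Areal scale at 29.1°: h·k = 1.000 × 0.7493 = 0.7493.
Ratio = 3.256/0.7493 ≈ 4.35.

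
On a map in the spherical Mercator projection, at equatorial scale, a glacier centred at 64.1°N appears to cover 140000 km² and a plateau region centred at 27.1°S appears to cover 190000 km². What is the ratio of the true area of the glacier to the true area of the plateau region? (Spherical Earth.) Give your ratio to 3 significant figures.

0.177

Mercator's areal exaggeration is sec²φ; hence true area = (apparent area) · cos²φ.
True area of glacier: 140000 × cos²(64.1°) = 140000 × 0.1908 = 26710 km².
True area of plateau region: 190000 × cos²(27.1°) = 190000 × 0.7925 = 150600 km².
Ratio = 26710 / 150600 ≈ 0.177.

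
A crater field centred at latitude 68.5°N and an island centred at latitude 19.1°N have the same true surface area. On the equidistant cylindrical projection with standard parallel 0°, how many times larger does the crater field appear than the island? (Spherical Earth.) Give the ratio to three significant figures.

For the equirectangular projection with φ₀ = 0 (plate carrée), h = 1 along meridians and k = sec φ along parallels.
Areal scale at 68.5°: h·k = 1.000 × 2.729 = 2.729.
Areal scale at 19.1°: h·k = 1.000 × 1.058 = 1.058.
Ratio = 2.729/1.058 ≈ 2.58.

2.58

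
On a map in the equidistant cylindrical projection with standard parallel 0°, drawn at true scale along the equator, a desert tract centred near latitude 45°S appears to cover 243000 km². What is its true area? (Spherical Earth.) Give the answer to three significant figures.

172000 km²

Plate carrée maps x = Rλ, y = Rφ. The meridian scale is h = 1 and the parallel scale is k = 1/cos φ = sec φ.
Areal scale = h·k = 1 × sec φ; at 45°, h = 1.000, k = 1.414, so h·k = 1.414.
True area = apparent / (areal scale) = 243000 / 1.414 ≈ 172000 km².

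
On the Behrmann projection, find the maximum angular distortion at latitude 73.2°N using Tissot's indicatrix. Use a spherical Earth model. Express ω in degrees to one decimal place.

Behrmann is a cylindrical equal-area projection with standard parallels at ±30°. For cylindrical equal-area with standard parallel φ₀, h = cos φ / cos φ₀ and k = cos φ₀ / cos φ, so h·k = 1.
At 73.2°: h = 0.3337, k = 2.996; principal scales a = 2.996, b = 0.3337.
sin(ω/2) = (a − b)/(a + b) = 2.663/3.330 = 0.7996, so ω = 2 arcsin(0.7996) ≈ 106.2°.

106.2°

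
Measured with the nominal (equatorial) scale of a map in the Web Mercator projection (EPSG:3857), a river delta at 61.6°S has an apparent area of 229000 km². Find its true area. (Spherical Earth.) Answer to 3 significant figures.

51800 km²

Mercator is conformal, so the point scale is isotropic: h = k = sec φ = 1/cos φ.
Areal scale = k² = sec²φ = 1/cos²(61.6°) = 1/0.4756² = 4.421.
True area = apparent / (areal scale) = 229000 / 4.421 ≈ 51800 km².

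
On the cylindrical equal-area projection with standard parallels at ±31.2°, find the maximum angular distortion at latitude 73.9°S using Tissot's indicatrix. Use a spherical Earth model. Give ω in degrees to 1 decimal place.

108.1°

Cylindrical equal-area (φ₀ = 31.2°): h = cos φ / cos 31.2° along meridians, k = cos 31.2° / cos φ along parallels; h·k = 1.
At 73.9°: h = 0.3242, k = 3.084; principal scales a = 3.084, b = 0.3242.
sin(ω/2) = (a − b)/(a + b) = 2.760/3.409 = 0.8098, so ω = 2 arcsin(0.8098) ≈ 108.1°.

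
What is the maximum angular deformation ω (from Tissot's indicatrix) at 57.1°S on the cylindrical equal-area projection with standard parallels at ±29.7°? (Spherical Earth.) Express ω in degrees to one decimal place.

51.9°

For cylindrical equal-area with standard parallel φ₀, h = cos φ / cos φ₀ and k = cos φ₀ / cos φ, so h·k = 1.
At 57.1°: h = 0.6253, k = 1.599; principal scales a = 1.599, b = 0.6253.
sin(ω/2) = (a − b)/(a + b) = 0.9739/2.224 = 0.4378, so ω = 2 arcsin(0.4378) ≈ 51.9°.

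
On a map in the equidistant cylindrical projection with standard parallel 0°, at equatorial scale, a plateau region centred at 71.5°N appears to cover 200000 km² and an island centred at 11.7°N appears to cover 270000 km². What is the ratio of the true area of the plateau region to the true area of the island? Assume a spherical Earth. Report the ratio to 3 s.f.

0.240

Plate carrée has h = 1 and k = sec φ, giving areal scale sec φ; true area = (apparent area) · cos φ.
True area of plateau region: 200000 × cos(71.5°) = 200000 × 0.3173 = 63460 km².
True area of island: 270000 × cos(11.7°) = 270000 × 0.9792 = 264400 km².
Ratio = 63460 / 264400 ≈ 0.240.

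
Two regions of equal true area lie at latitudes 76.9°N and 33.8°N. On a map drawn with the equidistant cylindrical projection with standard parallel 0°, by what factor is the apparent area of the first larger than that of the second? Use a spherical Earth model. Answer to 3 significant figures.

For the equirectangular projection with φ₀ = 0 (plate carrée), h = 1 along meridians and k = sec φ along parallels.
Areal scale at 76.9°: h·k = 1.000 × 4.412 = 4.412.
Areal scale at 33.8°: h·k = 1.000 × 1.203 = 1.203.
Ratio = 4.412/1.203 ≈ 3.67.

3.67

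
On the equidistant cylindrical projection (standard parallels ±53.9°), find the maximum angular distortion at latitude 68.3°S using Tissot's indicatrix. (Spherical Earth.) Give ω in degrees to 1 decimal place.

In the equirectangular projection with standard parallel φ₀ = 53.9° (x = Rλ cos φ₀, y = Rφ), meridians are true-scale (h = 1) and the parallel scale is k = cos φ₀ / cos φ.
At 68.3°: h = 1.000, k = 1.594; principal scales a = 1.594, b = 1.000.
sin(ω/2) = (a − b)/(a + b) = 0.5935/2.594 = 0.2288, so ω = 2 arcsin(0.2288) ≈ 26.5°.

26.5°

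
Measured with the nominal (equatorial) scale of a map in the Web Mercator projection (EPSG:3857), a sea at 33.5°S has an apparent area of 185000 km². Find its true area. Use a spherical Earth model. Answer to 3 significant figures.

The Mercator projection is conformal; its linear scale factor is the same in every direction and equals sec φ = 1/cos φ.
Areal scale = k² = sec²φ = 1/cos²(33.5°) = 1/0.8339² = 1.438.
True area = apparent / (areal scale) = 185000 / 1.438 ≈ 129000 km².

129000 km²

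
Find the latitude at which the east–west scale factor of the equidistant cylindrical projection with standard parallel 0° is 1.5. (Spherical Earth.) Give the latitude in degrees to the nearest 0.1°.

Plate carrée: h = 1, k = sec φ along parallels.
sec φ = 1.5  ⇒  cos φ = 0.6667  ⇒  φ ≈ 48.2°.

48.2°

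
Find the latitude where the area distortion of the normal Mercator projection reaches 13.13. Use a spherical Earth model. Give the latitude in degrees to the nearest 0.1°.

74.0°

Mercator areal scale is sec²φ.
sec²φ = 13.13  ⇒  cos²φ = 0.07616  ⇒  cos φ = 0.2760.
φ = arccos(0.2760) ≈ 74.0°.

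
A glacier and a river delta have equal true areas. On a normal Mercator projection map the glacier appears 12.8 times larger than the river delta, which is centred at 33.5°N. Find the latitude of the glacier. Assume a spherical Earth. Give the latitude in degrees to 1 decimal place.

For equal true areas on Mercator, apparent areas scale as sec²φ, so the ratio is cos²φ₂ / cos²φ₁.
cos²φ₂ / cos²φ₁ = 12.8  ⇒  cos φ₁ = cos 33.5° / √12.8 = 0.8339/3.578 = 0.2331.
φ₁ = arccos(0.2331) ≈ 76.5°.

76.5°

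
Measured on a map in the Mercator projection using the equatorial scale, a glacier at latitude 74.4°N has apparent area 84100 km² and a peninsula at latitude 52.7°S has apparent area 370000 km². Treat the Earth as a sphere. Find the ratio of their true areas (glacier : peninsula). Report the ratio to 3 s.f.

0.0448

Mercator's areal exaggeration is sec²φ; hence true area = (apparent area) · cos²φ.
True area of glacier: 84100 × cos²(74.4°) = 84100 × 0.07232 = 6082 km².
True area of peninsula: 370000 × cos²(52.7°) = 370000 × 0.3672 = 135900 km².
Ratio = 6082 / 135900 ≈ 0.0448.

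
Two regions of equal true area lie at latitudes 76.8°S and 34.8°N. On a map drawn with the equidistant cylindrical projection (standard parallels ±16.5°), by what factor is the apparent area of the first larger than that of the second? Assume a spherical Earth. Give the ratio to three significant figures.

The equidistant cylindrical projection with φ₀ = 16.5° has h = 1 (meridians true) and k = cos φ₀ / cos φ along parallels.
Areal scale at 76.8°: h·k = 1.000 × 4.199 = 4.199.
Areal scale at 34.8°: h·k = 1.000 × 1.168 = 1.168.
Ratio = 4.199/1.168 ≈ 3.60.

3.60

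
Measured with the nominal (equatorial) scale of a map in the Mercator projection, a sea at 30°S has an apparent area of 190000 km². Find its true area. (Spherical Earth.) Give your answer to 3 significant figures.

142000 km²

Mercator is conformal, so the point scale is isotropic: h = k = sec φ = 1/cos φ.
Areal scale = k² = sec²φ = 1/cos²(30°) = 1/0.8660² = 1.333.
True area = apparent / (areal scale) = 190000 / 1.333 ≈ 142000 km².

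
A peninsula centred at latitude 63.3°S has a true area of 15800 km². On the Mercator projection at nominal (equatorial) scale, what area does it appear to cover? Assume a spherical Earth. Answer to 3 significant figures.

For Mercator, h = k = sec φ (a conformal cylindrical projection has a single point scale, 1/cos φ).
Areal scale = k² = sec²φ = 1/cos²(63.3°) = 1/0.4493² = 4.953.
Apparent area = 15800 × 4.953 ≈ 78300 km².

78300 km²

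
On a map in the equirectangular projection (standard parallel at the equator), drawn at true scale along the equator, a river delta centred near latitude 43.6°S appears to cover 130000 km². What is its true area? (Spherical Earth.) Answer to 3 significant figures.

94100 km²

In the plate carrée (x = Rλ, y = Rφ), meridians are true-scale (h = 1) and parallels are stretched by k = sec φ.
Areal scale = h·k = 1 × sec φ; at 43.6°, h = 1.000, k = 1.381, so h·k = 1.381.
True area = apparent / (areal scale) = 130000 / 1.381 ≈ 94100 km².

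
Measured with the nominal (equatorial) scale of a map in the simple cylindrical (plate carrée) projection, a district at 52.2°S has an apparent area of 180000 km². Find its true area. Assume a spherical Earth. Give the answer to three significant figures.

Plate carrée maps x = Rλ, y = Rφ. The meridian scale is h = 1 and the parallel scale is k = 1/cos φ = sec φ.
Areal scale = h·k = 1 × sec φ; at 52.2°, h = 1.000, k = 1.632, so h·k = 1.632.
True area = apparent / (areal scale) = 180000 / 1.632 ≈ 110000 km².

110000 km²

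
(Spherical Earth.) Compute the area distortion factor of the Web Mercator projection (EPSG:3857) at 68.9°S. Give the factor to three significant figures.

7.72

For Mercator, h = k = sec φ (a conformal cylindrical projection has a single point scale, 1/cos φ).
Areal scale = k² = sec²φ = 1/cos²(68.9°) = 1/0.3600² = 7.716.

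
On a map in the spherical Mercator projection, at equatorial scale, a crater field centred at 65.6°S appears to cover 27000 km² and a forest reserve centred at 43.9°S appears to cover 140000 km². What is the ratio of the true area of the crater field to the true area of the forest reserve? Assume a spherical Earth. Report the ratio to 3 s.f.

Since Mercator area scale is 1/cos²φ, the true area equals the apparent area multiplied by cos²φ.
True area of crater field: 27000 × cos²(65.6°) = 27000 × 0.1707 = 4608 km².
True area of forest reserve: 140000 × cos²(43.9°) = 140000 × 0.5192 = 72690 km².
Ratio = 4608 / 72690 ≈ 0.0634.

0.0634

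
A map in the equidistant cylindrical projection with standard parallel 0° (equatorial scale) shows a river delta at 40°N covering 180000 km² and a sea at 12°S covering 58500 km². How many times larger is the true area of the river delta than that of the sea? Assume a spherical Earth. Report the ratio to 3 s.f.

On the plate carrée, areal scale = h·k = 1 × sec φ, so true area = apparent × cos φ.
True area of river delta: 180000 × cos(40°) = 180000 × 0.7660 = 137900 km².
True area of sea: 58500 × cos(12°) = 58500 × 0.9781 = 57220 km².
Ratio = 137900 / 57220 ≈ 2.41.

2.41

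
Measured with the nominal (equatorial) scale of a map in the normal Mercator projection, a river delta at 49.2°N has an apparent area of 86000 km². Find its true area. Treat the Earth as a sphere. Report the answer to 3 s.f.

36700 km²

Mercator is conformal, so the point scale is isotropic: h = k = sec φ = 1/cos φ.
Areal scale = k² = sec²φ = 1/cos²(49.2°) = 1/0.6534² = 2.342.
True area = apparent / (areal scale) = 86000 / 2.342 ≈ 36700 km².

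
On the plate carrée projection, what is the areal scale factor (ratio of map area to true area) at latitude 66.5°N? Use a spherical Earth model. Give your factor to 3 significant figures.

2.51

For the equirectangular projection with φ₀ = 0 (plate carrée), h = 1 along meridians and k = sec φ along parallels.
Areal scale = h·k = 1 × sec φ; at 66.5°, h = 1.000, k = 2.508, so h·k = 2.508.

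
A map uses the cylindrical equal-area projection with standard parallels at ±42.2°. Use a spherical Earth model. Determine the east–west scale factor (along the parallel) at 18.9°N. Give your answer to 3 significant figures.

0.783

Cylindrical equal-area (φ₀ = 42.2°): h = cos φ / cos 42.2° along meridians, k = cos 42.2° / cos φ along parallels; h·k = 1.
k = cos 42.2° / cos 18.9° = 0.7408/0.9461 = 0.7830.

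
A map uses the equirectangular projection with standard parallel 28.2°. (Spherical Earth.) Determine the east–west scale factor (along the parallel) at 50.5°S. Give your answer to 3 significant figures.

1.39

In the equirectangular projection with standard parallel φ₀ = 28.2° (x = Rλ cos φ₀, y = Rφ), meridians are true-scale (h = 1) and the parallel scale is k = cos φ₀ / cos φ.
k = cos 28.2° / cos 50.5° = 0.8813/0.6361 = 1.386.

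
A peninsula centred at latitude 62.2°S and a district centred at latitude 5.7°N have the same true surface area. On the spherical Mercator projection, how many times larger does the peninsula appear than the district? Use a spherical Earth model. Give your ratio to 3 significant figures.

4.55

Mercator areal scale is sec²φ.
At 62.2°: sec²(62.2°) = 1/0.4664² = 4.597.
At 5.7°: sec²(5.7°) = 1/0.9951² = 1.010.
Ratio = 4.597/1.010 = cos²(5.7°)/cos²(62.2°) ≈ 4.55.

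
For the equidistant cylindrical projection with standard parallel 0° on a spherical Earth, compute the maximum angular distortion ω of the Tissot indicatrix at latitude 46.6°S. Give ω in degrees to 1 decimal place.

21.4°

In the plate carrée (x = Rλ, y = Rφ), meridians are true-scale (h = 1) and parallels are stretched by k = sec φ.
At 46.6°: h = 1.000, k = 1.455; principal scales a = 1.455, b = 1.000.
sin(ω/2) = (a − b)/(a + b) = 0.4554/2.455 = 0.1855, so ω = 2 arcsin(0.1855) ≈ 21.4°.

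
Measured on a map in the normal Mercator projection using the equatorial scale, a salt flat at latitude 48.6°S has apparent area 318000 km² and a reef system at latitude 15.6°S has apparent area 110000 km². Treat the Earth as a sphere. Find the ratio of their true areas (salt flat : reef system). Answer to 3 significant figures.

1.36

On Mercator the areal scale is sec²φ, so true area = apparent × cos²φ.
True area of salt flat: 318000 × cos²(48.6°) = 318000 × 0.4373 = 139100 km².
True area of reef system: 110000 × cos²(15.6°) = 110000 × 0.9277 = 102000 km².
Ratio = 139100 / 102000 ≈ 1.36.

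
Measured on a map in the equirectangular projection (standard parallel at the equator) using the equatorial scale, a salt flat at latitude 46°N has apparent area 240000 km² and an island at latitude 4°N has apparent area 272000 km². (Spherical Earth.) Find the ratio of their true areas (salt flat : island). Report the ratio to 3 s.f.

On the plate carrée, areal scale = h·k = 1 × sec φ, so true area = apparent × cos φ.
True area of salt flat: 240000 × cos(46°) = 240000 × 0.6947 = 166700 km².
True area of island: 272000 × cos(4°) = 272000 × 0.9976 = 271300 km².
Ratio = 166700 / 271300 ≈ 0.614.

0.614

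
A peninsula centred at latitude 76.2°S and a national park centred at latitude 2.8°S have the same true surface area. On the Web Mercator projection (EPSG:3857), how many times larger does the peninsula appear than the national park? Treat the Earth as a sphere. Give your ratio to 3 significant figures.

17.5

Mercator is conformal with k = sec φ, so areal scale = k² = sec²φ.
At 76.2°: sec²(76.2°) = 1/0.2385² = 17.58.
At 2.8°: sec²(2.8°) = 1/0.9988² = 1.002.
Ratio = 17.58/1.002 = cos²(2.8°)/cos²(76.2°) ≈ 17.5.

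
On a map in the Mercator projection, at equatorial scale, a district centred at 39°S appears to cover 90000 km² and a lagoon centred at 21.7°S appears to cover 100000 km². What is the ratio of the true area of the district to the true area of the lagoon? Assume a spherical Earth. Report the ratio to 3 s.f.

0.630

Mercator's areal exaggeration is sec²φ; hence true area = (apparent area) · cos²φ.
True area of district: 90000 × cos²(39°) = 90000 × 0.6040 = 54360 km².
True area of lagoon: 100000 × cos²(21.7°) = 100000 × 0.8633 = 86330 km².
Ratio = 54360 / 86330 ≈ 0.630.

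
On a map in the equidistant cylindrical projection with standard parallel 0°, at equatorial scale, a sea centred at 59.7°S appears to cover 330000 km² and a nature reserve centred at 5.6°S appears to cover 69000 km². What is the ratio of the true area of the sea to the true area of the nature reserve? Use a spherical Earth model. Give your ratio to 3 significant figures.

On the plate carrée, areal scale = h·k = 1 × sec φ, so true area = apparent × cos φ.
True area of sea: 330000 × cos(59.7°) = 330000 × 0.5045 = 166500 km².
True area of nature reserve: 69000 × cos(5.6°) = 69000 × 0.9952 = 68670 km².
Ratio = 166500 / 68670 ≈ 2.42.

2.42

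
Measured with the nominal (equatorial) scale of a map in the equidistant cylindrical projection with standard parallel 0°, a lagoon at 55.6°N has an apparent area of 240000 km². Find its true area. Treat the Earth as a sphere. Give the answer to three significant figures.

Plate carrée maps x = Rλ, y = Rφ. The meridian scale is h = 1 and the parallel scale is k = 1/cos φ = sec φ.
Areal scale = h·k = 1 × sec φ; at 55.6°, h = 1.000, k = 1.770, so h·k = 1.770.
True area = apparent / (areal scale) = 240000 / 1.770 ≈ 136000 km².

136000 km²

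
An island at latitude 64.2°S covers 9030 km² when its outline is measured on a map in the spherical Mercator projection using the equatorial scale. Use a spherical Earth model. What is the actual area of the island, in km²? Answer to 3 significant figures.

For Mercator, h = k = sec φ (a conformal cylindrical projection has a single point scale, 1/cos φ).
Areal scale = k² = sec²φ = 1/cos²(64.2°) = 1/0.4352² = 5.279.
True area = apparent / (areal scale) = 9030 / 5.279 ≈ 1710 km².

1710 km²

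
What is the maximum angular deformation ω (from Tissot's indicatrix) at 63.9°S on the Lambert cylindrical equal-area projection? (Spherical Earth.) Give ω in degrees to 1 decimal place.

85.0°

The Lambert cylindrical equal-area projection is the cylindrical equal-area projection with its standard parallel at the equator (φ₀ = 0). For cylindrical equal-area with standard parallel φ₀, h = cos φ / cos φ₀ and k = cos φ₀ / cos φ, so h·k = 1.
At 63.9°: h = 0.4399, k = 2.273; principal scales a = 2.273, b = 0.4399.
sin(ω/2) = (a − b)/(a + b) = 1.833/2.713 = 0.6757, so ω = 2 arcsin(0.6757) ≈ 85.0°.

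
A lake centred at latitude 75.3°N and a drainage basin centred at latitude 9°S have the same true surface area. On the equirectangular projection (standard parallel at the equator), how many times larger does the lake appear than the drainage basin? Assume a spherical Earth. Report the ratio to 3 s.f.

3.89

In the plate carrée (x = Rλ, y = Rφ), meridians are true-scale (h = 1) and parallels are stretched by k = sec φ.
Areal scale at 75.3°: h·k = 1.000 × 3.941 = 3.941.
Areal scale at 9°: h·k = 1.000 × 1.012 = 1.012.
Ratio = 3.941/1.012 ≈ 3.89.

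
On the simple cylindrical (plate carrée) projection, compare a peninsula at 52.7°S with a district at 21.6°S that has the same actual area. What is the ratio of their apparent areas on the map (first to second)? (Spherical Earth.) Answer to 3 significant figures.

For the equirectangular projection with φ₀ = 0 (plate carrée), h = 1 along meridians and k = sec φ along parallels.
Areal scale at 52.7°: h·k = 1.000 × 1.650 = 1.650.
Areal scale at 21.6°: h·k = 1.000 × 1.076 = 1.076.
Ratio = 1.650/1.076 ≈ 1.53.

1.53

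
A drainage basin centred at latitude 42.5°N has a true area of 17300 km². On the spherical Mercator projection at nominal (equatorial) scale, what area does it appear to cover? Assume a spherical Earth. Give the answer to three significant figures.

For Mercator, h = k = sec φ (a conformal cylindrical projection has a single point scale, 1/cos φ).
Areal scale = k² = sec²φ = 1/cos²(42.5°) = 1/0.7373² = 1.840.
Apparent area = 17300 × 1.840 ≈ 31800 km².

31800 km²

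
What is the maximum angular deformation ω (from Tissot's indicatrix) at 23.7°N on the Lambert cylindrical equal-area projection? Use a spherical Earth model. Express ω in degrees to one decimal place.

The Lambert cylindrical equal-area projection is the cylindrical equal-area projection with its standard parallel at the equator (φ₀ = 0). A cylindrical equal-area projection with standard parallel φ₀ has meridian scale h = cos φ / cos φ₀ and parallel scale k = cos φ₀ / cos φ (so areas are preserved, h·k = 1).
At 23.7°: h = 0.9157, k = 1.092; principal scales a = 1.092, b = 0.9157.
sin(ω/2) = (a − b)/(a + b) = 0.1764/2.008 = 0.08788, so ω = 2 arcsin(0.08788) ≈ 10.1°.

10.1°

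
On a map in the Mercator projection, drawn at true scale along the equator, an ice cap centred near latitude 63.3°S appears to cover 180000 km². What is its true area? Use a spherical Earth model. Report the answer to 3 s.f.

For Mercator, h = k = sec φ (a conformal cylindrical projection has a single point scale, 1/cos φ).
Areal scale = k² = sec²φ = 1/cos²(63.3°) = 1/0.4493² = 4.953.
True area = apparent / (areal scale) = 180000 / 4.953 ≈ 36300 km².

36300 km²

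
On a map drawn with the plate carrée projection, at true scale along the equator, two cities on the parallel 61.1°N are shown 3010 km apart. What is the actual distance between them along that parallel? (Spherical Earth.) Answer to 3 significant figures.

In the plate carrée (x = Rλ, y = Rφ), meridians are true-scale (h = 1) and parallels are stretched by k = sec φ.
Along the parallel at 61.1°, map distances are exaggerated by k = sec 61.1° = 2.069.
True distance = 3010 / 2.069 = 3010 × cos 61.1° ≈ 1450 km.

1450 km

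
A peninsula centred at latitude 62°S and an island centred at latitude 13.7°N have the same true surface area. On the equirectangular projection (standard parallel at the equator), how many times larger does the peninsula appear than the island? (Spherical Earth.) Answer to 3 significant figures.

Plate carrée maps x = Rλ, y = Rφ. The meridian scale is h = 1 and the parallel scale is k = 1/cos φ = sec φ.
Areal scale at 62°: h·k = 1.000 × 2.130 = 2.130.
Areal scale at 13.7°: h·k = 1.000 × 1.029 = 1.029.
Ratio = 2.130/1.029 ≈ 2.07.

2.07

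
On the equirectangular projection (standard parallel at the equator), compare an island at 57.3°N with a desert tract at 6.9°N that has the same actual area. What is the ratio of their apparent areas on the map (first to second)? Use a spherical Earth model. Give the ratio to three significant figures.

In the plate carrée (x = Rλ, y = Rφ), meridians are true-scale (h = 1) and parallels are stretched by k = sec φ.
Areal scale at 57.3°: h·k = 1.000 × 1.851 = 1.851.
Areal scale at 6.9°: h·k = 1.000 × 1.007 = 1.007.
Ratio = 1.851/1.007 ≈ 1.84.

1.84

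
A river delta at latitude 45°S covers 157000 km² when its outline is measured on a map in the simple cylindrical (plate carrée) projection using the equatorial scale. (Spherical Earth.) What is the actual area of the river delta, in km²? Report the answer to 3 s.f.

Plate carrée maps x = Rλ, y = Rφ. The meridian scale is h = 1 and the parallel scale is k = 1/cos φ = sec φ.
Areal scale = h·k = 1 × sec φ; at 45°, h = 1.000, k = 1.414, so h·k = 1.414.
True area = apparent / (areal scale) = 157000 / 1.414 ≈ 111000 km².

111000 km²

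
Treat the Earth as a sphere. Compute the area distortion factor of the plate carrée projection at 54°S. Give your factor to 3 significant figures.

1.70

For the equirectangular projection with φ₀ = 0 (plate carrée), h = 1 along meridians and k = sec φ along parallels.
Areal scale = h·k = 1 × sec φ; at 54°, h = 1.000, k = 1.701, so h·k = 1.701.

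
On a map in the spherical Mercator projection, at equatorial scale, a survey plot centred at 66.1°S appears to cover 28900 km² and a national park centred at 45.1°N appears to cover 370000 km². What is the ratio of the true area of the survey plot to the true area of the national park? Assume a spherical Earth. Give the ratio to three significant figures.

Mercator's areal exaggeration is sec²φ; hence true area = (apparent area) · cos²φ.
True area of survey plot: 28900 × cos²(66.1°) = 28900 × 0.1641 = 4744 km².
True area of national park: 370000 × cos²(45.1°) = 370000 × 0.4983 = 184400 km².
Ratio = 4744 / 184400 ≈ 0.0257.

0.0257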